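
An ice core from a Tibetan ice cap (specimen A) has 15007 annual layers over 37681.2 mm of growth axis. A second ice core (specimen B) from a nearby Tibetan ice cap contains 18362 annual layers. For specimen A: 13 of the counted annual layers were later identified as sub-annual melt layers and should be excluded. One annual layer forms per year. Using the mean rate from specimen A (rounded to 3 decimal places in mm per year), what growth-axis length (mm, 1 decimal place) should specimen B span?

Specimen A: true annual layer count = 15007 − 13 = 14994.
A: 37681.2 mm over 14994 years gives 37681.2 / 14994 ≈ 2.513 mm/yr.
B's length ≈ 2.513 × 18362 = 46143.7 mm.

46143.7 mm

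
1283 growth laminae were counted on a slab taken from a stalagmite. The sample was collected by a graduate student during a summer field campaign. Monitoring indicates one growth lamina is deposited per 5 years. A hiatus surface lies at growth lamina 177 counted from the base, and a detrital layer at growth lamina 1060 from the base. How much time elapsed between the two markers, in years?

1060 − 177 = 883 growth laminae lie between the two events.
At 5 years per growth lamina, 883 × 5 = 4415 years.

4415 yr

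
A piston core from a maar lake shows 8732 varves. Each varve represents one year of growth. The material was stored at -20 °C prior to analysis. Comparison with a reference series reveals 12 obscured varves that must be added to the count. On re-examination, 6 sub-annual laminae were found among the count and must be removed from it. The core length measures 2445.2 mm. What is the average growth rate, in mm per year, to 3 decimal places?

Correcting the raw count gives 8732 − 6 + 12 = 8738 true varves.
Extension rate ≈ 2445.2 / 8738 = 0.280 mm per year.

0.280 mm per year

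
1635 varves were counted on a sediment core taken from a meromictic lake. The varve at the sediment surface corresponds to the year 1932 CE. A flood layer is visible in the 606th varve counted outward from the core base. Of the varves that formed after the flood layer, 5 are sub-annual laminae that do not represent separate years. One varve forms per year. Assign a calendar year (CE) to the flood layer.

1635 − 606 = 1029 varves lie beyond the flood layer toward the sediment surface.
Removing the 5 false varves leaves 1029 − 5 = 1024 true varves beyond the flood layer.
1932 − 1024 = 908 CE.

908 CE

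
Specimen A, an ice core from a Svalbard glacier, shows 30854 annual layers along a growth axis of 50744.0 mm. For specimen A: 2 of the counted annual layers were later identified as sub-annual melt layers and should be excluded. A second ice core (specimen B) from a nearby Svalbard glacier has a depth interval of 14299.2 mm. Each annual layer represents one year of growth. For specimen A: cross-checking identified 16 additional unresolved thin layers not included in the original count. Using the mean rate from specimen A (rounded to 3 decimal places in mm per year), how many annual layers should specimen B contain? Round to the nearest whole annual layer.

Specimen A: true annual layer count = 30854 − 2 + 16 = 30868.
A: Extension rate ≈ 50744.0 / 30868 = 1.644 mm per year.
B spans 14299.2 / 1.644 = 8697.81 years ≈ 8698 annual layers.

8698 annual layers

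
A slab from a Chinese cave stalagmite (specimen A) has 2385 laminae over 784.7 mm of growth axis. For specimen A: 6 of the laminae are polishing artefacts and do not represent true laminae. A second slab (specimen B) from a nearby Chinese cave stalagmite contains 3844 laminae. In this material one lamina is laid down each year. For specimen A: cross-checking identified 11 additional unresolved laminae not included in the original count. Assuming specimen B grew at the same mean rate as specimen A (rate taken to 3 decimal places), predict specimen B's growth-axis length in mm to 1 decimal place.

Specimen A: after corrections the count is 2385 − 6 + 11 = 2390 laminae.
A: Mean rate = 784.7 mm / 2390 years ≈ 0.328 mm/year.
B's length ≈ 0.328 × 3844 = 1260.8 mm.

1260.8 mm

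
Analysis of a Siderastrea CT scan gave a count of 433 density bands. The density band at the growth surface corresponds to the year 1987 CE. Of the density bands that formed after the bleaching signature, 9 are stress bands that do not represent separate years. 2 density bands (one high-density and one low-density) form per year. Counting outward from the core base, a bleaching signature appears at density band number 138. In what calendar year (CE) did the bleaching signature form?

433 − 138 = 295 density bands lie beyond the bleaching signature toward the growth surface.
Excluding 9 false density bands: 295 − 9 = 286.
286 density bands at 2 per year is 286 / 2 = 143 years.
Counting back 143 years from 1987 CE places the bleaching signature in 1987 − 143 = 1844 CE.

1844 CE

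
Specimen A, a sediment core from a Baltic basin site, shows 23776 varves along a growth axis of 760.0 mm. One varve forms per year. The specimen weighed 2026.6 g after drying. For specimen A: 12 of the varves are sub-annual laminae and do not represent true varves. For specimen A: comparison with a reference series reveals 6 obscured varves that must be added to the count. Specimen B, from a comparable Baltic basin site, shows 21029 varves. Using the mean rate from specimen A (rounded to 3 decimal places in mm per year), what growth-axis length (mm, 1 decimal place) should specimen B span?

Specimen A: true varve count = 23776 − 12 + 6 = 23770.
A: Mean rate = 760.0 mm / 23770 years ≈ 0.032 mm/year.
B's length ≈ 0.032 × 21029 = 672.9 mm.

672.9 mm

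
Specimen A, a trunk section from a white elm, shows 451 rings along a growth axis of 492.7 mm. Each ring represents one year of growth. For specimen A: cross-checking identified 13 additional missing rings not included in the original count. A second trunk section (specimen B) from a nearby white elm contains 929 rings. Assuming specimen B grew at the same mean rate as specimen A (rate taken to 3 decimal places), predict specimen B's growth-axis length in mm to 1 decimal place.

986.6 mm

Specimen A: adjusted count: 451 + 13 = 464 rings.
A: Mean rate = 492.7 mm / 464 years ≈ 1.062 mm/yr.
B's length ≈ 1.062 × 929 = 986.6 mm.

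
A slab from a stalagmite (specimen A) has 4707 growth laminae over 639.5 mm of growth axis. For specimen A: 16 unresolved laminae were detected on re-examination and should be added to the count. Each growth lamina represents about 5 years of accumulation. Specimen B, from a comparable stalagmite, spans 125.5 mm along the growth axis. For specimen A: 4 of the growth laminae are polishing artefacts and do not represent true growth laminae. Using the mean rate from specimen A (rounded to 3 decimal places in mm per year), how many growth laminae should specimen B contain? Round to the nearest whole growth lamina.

930 growth laminae

Specimen A: correcting the raw count gives 4707 − 4 + 16 = 4719 true growth laminae.
Specimen A: at 5 years per growth lamina, 4719 × 5 = 23595 years.
A: 639.5 mm over 23595 years gives 639.5 / 23595 ≈ 0.027 mm/year.
Specimen B: 125.5 mm / 0.027 mm per year = 4648.15 years; at 5 years per growth lamina that is 4648.15 / 5 ≈ 930 growth laminae.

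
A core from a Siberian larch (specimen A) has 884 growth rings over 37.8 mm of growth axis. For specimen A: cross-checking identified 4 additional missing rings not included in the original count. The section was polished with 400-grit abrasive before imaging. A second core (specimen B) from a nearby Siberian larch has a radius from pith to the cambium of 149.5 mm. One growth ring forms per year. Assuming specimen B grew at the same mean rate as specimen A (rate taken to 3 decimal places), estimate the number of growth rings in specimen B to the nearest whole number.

Specimen A: correcting the raw count gives 884 + 4 = 888 true growth rings.
A: Extension rate ≈ 37.8 / 888 = 0.043 mm per year.
For B, 149.5 / 0.043 = 3476.74 years ≈ 3477 growth rings.

3477 growth rings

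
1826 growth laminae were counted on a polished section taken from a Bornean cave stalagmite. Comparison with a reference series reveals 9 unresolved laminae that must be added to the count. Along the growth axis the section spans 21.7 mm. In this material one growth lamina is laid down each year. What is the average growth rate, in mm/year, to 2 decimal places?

0.01 mm/year

Adjusted count: 1826 + 9 = 1835 growth laminae.
Extension rate ≈ 21.7 / 1835 = 0.01 mm/year.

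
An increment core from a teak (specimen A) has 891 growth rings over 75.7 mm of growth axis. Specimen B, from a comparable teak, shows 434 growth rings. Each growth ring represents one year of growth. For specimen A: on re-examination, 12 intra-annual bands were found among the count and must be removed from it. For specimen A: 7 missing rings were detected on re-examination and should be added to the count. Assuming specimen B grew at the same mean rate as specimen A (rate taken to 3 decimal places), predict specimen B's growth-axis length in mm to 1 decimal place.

Specimen A: adjusted count: 891 − 12 + 7 = 886 growth rings.
A: Extension rate ≈ 75.7 / 886 = 0.085 mm per year.
For B, 0.085 mm/year × 434 years = 36.9 mm.

36.9 mm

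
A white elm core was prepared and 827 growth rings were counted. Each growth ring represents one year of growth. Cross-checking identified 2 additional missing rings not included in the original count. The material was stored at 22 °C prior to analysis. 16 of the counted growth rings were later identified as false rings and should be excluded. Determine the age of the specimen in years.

True growth ring count = 827 − 16 + 2 = 813.
With a one-to-one growth ring periodicity this is 813 years.

813 yr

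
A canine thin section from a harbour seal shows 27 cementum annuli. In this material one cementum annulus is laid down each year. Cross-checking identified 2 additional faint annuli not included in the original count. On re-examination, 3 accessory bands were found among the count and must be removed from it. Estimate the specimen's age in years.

26 years

Adjusted count: 27 − 3 + 2 = 26 cementum annuli.
With a one-to-one cementum annulus periodicity this is 26 years.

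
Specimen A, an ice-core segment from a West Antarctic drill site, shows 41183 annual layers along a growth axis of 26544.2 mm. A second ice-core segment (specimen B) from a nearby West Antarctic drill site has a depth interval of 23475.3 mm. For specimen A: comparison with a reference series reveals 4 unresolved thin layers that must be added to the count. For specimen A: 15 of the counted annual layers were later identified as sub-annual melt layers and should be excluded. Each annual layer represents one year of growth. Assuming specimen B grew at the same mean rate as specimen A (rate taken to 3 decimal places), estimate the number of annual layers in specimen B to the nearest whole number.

36396 annual layers

Specimen A: correcting the raw count gives 41183 − 15 + 4 = 41172 true annual layers.
A: Mean rate = 26544.2 mm / 41172 years ≈ 0.645 mm/yr.
B spans 23475.3 / 0.645 = 36395.81 years ≈ 36396 annual layers.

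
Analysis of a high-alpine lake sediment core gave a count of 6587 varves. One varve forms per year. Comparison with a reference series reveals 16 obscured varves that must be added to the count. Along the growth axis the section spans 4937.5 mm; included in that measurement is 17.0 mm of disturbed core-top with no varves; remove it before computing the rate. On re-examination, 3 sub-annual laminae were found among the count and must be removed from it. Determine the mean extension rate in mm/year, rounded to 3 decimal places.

0.746 mm/year

Adjusted count: 6587 − 3 + 16 = 6600 varves.
Removing the 17.0 mm offcut leaves 4937.5 − 17.0 = 4920.5 mm.
Mean rate = 4920.5 mm / 6600 years ≈ 0.746 mm/year.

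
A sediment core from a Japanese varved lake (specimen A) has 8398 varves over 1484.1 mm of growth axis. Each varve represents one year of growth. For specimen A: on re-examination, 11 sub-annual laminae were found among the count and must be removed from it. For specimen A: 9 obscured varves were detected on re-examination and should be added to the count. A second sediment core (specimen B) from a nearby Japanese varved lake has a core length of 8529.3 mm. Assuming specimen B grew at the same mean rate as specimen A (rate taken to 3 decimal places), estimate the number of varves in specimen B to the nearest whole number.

48188 varves

Specimen A: after corrections the count is 8398 − 11 + 9 = 8396 varves.
A: 1484.1 mm over 8396 years gives 1484.1 / 8396 ≈ 0.177 mm/year.
B spans 8529.3 / 0.177 = 48188.14 years ≈ 48188 varves.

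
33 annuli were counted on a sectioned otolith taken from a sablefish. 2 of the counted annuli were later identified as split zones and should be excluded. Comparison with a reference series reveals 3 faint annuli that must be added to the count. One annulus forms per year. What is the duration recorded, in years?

34 years

After corrections the count is 33 − 2 + 3 = 34 annuli.
With a one-to-one annulus periodicity this is 34 years.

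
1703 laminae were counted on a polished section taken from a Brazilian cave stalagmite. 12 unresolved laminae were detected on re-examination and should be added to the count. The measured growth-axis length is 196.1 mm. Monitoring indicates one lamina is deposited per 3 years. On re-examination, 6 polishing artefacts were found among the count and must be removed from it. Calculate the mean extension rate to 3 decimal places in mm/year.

Adjusted count: 1703 − 6 + 12 = 1709 laminae.
At 3 years per lamina, 1709 × 3 = 5127 years.
196.1 mm over 5127 years gives 196.1 / 5127 ≈ 0.038 mm/year.

0.038 mm/year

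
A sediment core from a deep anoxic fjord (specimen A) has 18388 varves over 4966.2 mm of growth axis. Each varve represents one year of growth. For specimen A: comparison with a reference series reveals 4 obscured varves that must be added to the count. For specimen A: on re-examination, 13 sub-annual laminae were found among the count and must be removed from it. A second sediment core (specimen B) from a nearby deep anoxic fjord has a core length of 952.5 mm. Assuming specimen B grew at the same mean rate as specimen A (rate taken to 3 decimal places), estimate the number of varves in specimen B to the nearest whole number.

Specimen A: correcting the raw count gives 18388 − 13 + 4 = 18379 true varves.
A: Extension rate ≈ 4966.2 / 18379 = 0.270 mm per year.
B spans 952.5 / 0.270 = 3527.78 years ≈ 3528 varves.

3528 varves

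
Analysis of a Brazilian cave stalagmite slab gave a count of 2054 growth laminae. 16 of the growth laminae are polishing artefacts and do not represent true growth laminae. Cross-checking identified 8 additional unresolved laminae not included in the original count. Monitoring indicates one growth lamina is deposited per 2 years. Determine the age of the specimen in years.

Adjusted count: 2054 − 16 + 8 = 2046 growth laminae.
At 2 years per growth lamina, 2046 × 2 = 4092 years.

4092 yr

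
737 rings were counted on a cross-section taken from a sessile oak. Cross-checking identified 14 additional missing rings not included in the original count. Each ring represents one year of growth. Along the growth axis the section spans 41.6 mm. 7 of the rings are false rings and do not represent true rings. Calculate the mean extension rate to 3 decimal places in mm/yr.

0.056 mm/yr

Adjusted count: 737 − 7 + 14 = 744 rings.
41.6 mm over 744 years gives 41.6 / 744 ≈ 0.056 mm/yr.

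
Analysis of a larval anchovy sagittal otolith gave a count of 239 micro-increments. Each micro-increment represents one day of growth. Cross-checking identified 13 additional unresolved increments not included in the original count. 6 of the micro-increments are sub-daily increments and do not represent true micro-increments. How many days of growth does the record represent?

246 d

Correcting the raw count gives 239 − 6 + 13 = 246 true micro-increments.
With a one-to-one micro-increment periodicity this is 246 days.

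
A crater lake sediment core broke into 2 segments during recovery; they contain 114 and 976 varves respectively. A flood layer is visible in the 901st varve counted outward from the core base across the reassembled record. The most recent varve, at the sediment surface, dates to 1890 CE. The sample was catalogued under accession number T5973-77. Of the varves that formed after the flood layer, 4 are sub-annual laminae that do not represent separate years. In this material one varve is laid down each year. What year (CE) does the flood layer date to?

Total varves = 114 + 976 = 1090.
Between varve 901 and the sediment surface there are 1090 − 901 = 189 varves.
189 − 4 false = 185 true varves after the flood layer.
Counting back 185 years from 1890 CE places the flood layer in 1890 − 185 = 1705 CE.

1705 CE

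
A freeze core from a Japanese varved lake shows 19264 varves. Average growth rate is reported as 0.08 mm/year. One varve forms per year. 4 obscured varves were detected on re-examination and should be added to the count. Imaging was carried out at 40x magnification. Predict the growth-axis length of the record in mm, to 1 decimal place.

True varve count = 19264 + 4 = 19268.
Predicted length = 0.08 mm/year × 19268 years = 1541.4 mm.

1541.4 mm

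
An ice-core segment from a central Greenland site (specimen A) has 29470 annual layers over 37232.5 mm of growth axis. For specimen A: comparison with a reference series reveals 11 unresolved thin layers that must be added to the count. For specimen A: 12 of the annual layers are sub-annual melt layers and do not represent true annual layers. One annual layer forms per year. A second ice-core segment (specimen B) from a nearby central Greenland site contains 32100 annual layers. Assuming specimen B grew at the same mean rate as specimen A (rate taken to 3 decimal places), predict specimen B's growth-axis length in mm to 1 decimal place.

40542.3 mm

Specimen A: adjusted count: 29470 − 12 + 11 = 29469 annual layers.
A: Extension rate ≈ 37232.5 / 29469 = 1.263 mm per year.
B's length ≈ 1.263 × 32100 = 40542.3 mm.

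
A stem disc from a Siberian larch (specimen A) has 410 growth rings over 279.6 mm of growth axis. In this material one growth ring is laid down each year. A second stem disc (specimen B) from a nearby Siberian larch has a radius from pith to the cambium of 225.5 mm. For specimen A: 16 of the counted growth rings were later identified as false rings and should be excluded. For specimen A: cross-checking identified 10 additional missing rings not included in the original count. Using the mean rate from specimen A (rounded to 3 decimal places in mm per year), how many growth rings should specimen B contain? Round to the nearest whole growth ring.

Specimen A: after corrections the count is 410 − 16 + 10 = 404 growth rings.
A: Mean rate = 279.6 mm / 404 years ≈ 0.692 mm/year.
Specimen B: 225.5 mm / 0.692 mm per year = 325.87 years ≈ 326 growth rings.

326 growth rings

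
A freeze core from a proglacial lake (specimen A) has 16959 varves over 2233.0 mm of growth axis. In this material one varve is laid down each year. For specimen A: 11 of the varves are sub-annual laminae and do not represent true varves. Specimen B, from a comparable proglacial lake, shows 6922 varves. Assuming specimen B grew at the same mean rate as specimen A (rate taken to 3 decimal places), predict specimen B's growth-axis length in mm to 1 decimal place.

Specimen A: after corrections the count is 16959 − 11 = 16948 varves.
A: Mean rate = 2233.0 mm / 16948 years ≈ 0.132 mm/yr.
B's length ≈ 0.132 × 6922 = 913.7 mm.

913.7 mm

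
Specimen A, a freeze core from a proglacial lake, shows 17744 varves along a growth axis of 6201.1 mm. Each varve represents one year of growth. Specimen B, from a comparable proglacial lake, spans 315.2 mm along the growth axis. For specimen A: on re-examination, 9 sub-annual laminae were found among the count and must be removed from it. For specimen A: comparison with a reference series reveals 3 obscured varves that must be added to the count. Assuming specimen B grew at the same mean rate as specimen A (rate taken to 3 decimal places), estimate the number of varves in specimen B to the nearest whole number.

Specimen A: correcting the raw count gives 17744 − 9 + 3 = 17738 true varves.
A: Extension rate ≈ 6201.1 / 17738 = 0.350 mm per year.
B spans 315.2 / 0.350 = 900.57 years ≈ 901 varves.

901 varves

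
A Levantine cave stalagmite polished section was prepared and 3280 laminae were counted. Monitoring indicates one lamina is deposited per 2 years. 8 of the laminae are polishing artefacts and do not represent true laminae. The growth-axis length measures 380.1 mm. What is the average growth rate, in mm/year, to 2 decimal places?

0.06 mm/year

Correcting the raw count gives 3280 − 8 = 3272 true laminae.
Multiplying by 2 years per lamina: 3272 × 2 = 6544 years.
Extension rate ≈ 380.1 / 6544 = 0.06 mm/year.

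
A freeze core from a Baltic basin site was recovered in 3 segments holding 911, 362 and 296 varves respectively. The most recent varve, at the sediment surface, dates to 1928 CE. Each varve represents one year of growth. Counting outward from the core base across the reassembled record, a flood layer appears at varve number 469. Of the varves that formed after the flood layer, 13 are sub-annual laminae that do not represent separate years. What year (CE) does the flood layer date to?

Total varves = 911 + 362 + 296 = 1569.
Between varve 469 and the sediment surface there are 1569 − 469 = 1100 varves.
Removing the 13 false varves leaves 1100 − 13 = 1087 true varves beyond the flood layer.
The varve at the sediment surface is 1928 CE, so the flood layer dates to 1928 − 1087 = 841 CE.

841 CE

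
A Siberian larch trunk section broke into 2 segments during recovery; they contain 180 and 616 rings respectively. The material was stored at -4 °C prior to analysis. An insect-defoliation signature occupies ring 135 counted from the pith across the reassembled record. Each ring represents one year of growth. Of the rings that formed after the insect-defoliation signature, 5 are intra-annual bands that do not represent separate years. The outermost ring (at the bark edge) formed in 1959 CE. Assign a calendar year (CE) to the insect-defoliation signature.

1303 CE

Total rings = 180 + 616 = 796.
Between ring 135 and the bark edge there are 796 − 135 = 661 rings.
Removing the 5 false rings leaves 661 − 5 = 656 true rings beyond the insect-defoliation signature.
The ring at the bark edge is 1959 CE, so the insect-defoliation signature dates to 1959 − 656 = 1303 CE.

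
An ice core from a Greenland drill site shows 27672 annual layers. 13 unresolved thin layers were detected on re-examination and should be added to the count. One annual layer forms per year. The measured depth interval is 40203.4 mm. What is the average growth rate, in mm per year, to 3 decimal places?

1.452 mm per year

After corrections the count is 27672 + 13 = 27685 annual layers.
Mean rate = 40203.4 mm / 27685 years ≈ 1.452 mm per year.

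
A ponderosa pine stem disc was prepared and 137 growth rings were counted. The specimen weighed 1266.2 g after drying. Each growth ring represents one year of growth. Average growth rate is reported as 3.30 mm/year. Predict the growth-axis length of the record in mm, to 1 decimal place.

The record spans 137 years at 3.30 mm per year.
Length ≈ 3.30 × 137 = 452.1 mm.

452.1 mm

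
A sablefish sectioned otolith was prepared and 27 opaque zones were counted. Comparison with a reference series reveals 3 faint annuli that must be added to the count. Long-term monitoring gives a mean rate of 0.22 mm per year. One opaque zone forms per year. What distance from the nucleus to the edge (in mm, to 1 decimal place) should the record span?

6.6 mm

Correcting the raw count gives 27 + 3 = 30 true opaque zones.
Length ≈ 0.22 × 30 = 6.6 mm.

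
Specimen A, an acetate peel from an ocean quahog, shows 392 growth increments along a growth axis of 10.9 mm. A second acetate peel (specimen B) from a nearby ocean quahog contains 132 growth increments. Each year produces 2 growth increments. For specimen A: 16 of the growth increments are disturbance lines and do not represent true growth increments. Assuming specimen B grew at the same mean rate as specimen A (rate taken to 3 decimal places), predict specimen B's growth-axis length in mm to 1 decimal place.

3.8 mm

Specimen A: adjusted count: 392 − 16 = 376 growth increments.
Specimen A: dividing by 2 growth increments per year: 376 / 2 = 188 years.
A: 10.9 mm over 188 years gives 10.9 / 188 ≈ 0.058 mm per year.
Specimen B: with 2 growth increments per year, 132 / 2 = 66 years. Length of B = 0.058 × 66 = 3.8 mm.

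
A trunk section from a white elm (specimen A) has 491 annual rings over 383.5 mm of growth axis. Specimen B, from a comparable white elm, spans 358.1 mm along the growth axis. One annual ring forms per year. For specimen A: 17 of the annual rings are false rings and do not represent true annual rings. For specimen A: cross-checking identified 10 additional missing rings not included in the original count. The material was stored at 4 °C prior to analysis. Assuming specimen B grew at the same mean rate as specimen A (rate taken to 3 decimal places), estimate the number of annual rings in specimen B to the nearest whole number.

452 annual rings

Specimen A: adjusted count: 491 − 17 + 10 = 484 annual rings.
A: Extension rate ≈ 383.5 / 484 = 0.792 mm/yr.
For B, 358.1 / 0.792 = 452.15 years ≈ 452 annual rings.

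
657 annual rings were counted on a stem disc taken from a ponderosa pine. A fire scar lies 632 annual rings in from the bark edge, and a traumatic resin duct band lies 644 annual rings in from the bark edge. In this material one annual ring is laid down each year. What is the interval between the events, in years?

12 yr

Separation: 644 − 632 = 12 annual rings.
One annual ring per year makes the interval 12 years.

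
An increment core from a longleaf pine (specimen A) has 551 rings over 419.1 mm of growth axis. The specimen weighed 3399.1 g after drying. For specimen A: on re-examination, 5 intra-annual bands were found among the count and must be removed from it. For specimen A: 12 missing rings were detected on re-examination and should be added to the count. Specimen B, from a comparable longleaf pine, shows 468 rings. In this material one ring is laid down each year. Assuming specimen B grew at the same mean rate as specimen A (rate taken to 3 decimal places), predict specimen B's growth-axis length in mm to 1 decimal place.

351.5 mm

Specimen A: adjusted count: 551 − 5 + 12 = 558 rings.
A: 419.1 mm over 558 years gives 419.1 / 558 ≈ 0.751 mm/year.
For B, 0.751 mm/year × 468 years = 351.5 mm.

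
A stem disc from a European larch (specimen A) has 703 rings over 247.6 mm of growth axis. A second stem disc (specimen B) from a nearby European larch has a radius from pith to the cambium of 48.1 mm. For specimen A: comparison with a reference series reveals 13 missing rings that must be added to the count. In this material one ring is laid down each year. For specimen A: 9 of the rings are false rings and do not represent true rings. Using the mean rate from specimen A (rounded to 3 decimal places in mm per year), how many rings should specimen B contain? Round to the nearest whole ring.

Specimen A: adjusted count: 703 − 9 + 13 = 707 rings.
A: Extension rate ≈ 247.6 / 707 = 0.350 mm per year.
For B, 48.1 / 0.350 = 137.43 years ≈ 137 rings.

137 rings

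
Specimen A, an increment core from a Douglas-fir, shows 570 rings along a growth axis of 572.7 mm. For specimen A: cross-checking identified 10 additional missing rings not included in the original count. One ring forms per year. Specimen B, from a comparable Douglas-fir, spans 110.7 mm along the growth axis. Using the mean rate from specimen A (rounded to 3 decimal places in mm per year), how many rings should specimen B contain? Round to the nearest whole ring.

Specimen A: after corrections the count is 570 + 10 = 580 rings.
A: 572.7 mm over 580 years gives 572.7 / 580 ≈ 0.987 mm/year.
For B, 110.7 / 0.987 = 112.16 years ≈ 112 rings.

112 rings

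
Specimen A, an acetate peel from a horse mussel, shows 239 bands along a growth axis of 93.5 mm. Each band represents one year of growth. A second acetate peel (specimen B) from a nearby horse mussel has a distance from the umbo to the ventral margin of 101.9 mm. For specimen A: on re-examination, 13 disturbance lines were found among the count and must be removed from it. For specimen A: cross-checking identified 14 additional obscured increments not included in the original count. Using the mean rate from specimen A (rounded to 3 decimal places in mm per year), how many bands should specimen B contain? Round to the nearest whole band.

Specimen A: correcting the raw count gives 239 − 13 + 14 = 240 true bands.
A: Mean rate = 93.5 mm / 240 years ≈ 0.390 mm/year.
For B, 101.9 / 0.390 = 261.28 years ≈ 261 bands.

261 bands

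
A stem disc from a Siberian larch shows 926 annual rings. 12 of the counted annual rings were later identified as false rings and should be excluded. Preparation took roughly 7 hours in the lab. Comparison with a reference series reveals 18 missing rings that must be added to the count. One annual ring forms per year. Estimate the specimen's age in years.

932 years

True annual ring count = 926 − 12 + 18 = 932.
One annual ring per year makes the duration 932 years.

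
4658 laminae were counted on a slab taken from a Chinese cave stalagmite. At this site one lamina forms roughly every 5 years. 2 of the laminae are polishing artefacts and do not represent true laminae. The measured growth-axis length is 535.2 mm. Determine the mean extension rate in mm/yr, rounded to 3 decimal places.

0.023 mm/yr

After corrections the count is 4658 − 2 = 4656 laminae.
At 5 years per lamina, 4656 × 5 = 23280 years.
535.2 mm over 23280 years gives 535.2 / 23280 ≈ 0.023 mm/yr.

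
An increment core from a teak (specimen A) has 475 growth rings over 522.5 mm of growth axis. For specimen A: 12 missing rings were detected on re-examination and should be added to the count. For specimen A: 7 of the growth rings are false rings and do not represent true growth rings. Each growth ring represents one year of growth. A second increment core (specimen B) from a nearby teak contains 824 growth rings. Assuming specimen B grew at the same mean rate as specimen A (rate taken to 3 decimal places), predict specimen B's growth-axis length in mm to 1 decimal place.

Specimen A: correcting the raw count gives 475 − 7 + 12 = 480 true growth rings.
A: Mean rate = 522.5 mm / 480 years ≈ 1.089 mm/yr.
Length of B = 1.089 × 824 = 897.3 mm.

897.3 mm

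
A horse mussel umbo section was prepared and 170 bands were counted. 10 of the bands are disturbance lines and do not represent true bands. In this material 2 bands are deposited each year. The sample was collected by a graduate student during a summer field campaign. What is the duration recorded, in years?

After corrections the count is 170 − 10 = 160 bands.
160 bands at 2 per year is 160 / 2 = 80 years.

80 yr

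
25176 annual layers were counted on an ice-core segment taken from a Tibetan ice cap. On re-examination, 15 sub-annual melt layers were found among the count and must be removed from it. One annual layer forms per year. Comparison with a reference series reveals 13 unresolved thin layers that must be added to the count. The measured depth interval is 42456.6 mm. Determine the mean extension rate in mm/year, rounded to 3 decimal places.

1.687 mm/year

Adjusted count: 25176 − 15 + 13 = 25174 annual layers.
42456.6 mm over 25174 years gives 42456.6 / 25174 ≈ 1.687 mm/year.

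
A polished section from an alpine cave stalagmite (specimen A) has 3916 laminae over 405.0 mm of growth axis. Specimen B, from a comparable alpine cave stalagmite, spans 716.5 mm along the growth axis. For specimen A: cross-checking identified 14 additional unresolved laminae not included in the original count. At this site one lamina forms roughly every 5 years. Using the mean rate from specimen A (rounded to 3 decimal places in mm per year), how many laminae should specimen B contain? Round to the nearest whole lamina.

Specimen A: correcting the raw count gives 3916 + 14 = 3930 true laminae.
Specimen A: at 5 years per lamina, 3930 × 5 = 19650 years.
A: Extension rate ≈ 405.0 / 19650 = 0.021 mm per year.
For B, 716.5 / 0.021 = 34119.05 years; at 5 years per lamina that is 34119.05 / 5 ≈ 6824 laminae.

6824 laminae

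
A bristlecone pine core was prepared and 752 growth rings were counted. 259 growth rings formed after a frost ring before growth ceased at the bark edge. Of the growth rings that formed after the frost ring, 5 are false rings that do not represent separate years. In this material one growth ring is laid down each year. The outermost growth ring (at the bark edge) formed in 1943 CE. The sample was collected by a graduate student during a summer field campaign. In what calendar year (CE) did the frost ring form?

259 growth rings formed after the frost ring.
Excluding 5 false growth rings: 259 − 5 = 254.
1943 − 254 = 1689 CE.

1689 CE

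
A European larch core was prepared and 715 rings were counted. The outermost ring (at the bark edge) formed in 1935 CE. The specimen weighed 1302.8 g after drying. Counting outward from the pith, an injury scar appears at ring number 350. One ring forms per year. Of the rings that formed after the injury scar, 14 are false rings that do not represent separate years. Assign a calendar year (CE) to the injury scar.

The injury scar sits at ring 350 from the pith, so 715 − 350 = 365 rings formed after it.
Removing the 14 false rings leaves 365 − 14 = 351 true rings beyond the injury scar.
Counting back 351 years from 1935 CE places the injury scar in 1935 − 351 = 1584 CE.

1584 CE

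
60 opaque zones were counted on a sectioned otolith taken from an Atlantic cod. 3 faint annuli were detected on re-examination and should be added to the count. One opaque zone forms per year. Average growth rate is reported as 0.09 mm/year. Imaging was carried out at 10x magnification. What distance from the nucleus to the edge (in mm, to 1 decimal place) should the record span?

5.7 mm

After corrections the count is 60 + 3 = 63 opaque zones.
Length ≈ 0.09 × 63 = 5.7 mm.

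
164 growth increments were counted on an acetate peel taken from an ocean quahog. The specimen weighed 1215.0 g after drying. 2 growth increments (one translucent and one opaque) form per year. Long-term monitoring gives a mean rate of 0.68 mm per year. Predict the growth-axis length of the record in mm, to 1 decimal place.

With 2 growth increments per year, 164 / 2 = 82 years.
82 years at 0.68 mm/year gives 0.68 × 82 = 55.8 mm.

55.8 mm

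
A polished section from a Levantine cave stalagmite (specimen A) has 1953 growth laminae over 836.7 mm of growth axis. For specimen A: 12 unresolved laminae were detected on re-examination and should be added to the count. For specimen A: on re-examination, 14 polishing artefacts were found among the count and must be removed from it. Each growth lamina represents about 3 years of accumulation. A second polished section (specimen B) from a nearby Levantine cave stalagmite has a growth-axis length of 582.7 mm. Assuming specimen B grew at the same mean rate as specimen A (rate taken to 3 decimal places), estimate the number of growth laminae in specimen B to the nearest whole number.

Specimen A: after corrections the count is 1953 − 14 + 12 = 1951 growth laminae.
Specimen A: 1951 growth laminae at 3 years each span 1951 × 3 = 5853 years.
A: Extension rate ≈ 836.7 / 5853 = 0.143 mm/year.
B spans 582.7 / 0.143 = 4074.83 years; at 3 years per growth lamina that is 4074.83 / 3 ≈ 1358 growth laminae.

1358 growth laminae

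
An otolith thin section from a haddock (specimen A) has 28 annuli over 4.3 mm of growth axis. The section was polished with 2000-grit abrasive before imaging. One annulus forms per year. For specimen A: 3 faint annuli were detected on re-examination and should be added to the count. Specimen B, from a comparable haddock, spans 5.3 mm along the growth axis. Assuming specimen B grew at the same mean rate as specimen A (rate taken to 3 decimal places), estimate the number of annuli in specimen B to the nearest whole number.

Specimen A: correcting the raw count gives 28 + 3 = 31 true annuli.
A: Extension rate ≈ 4.3 / 31 = 0.139 mm/yr.
For B, 5.3 / 0.139 = 38.13 years ≈ 38 annuli.

38 annuli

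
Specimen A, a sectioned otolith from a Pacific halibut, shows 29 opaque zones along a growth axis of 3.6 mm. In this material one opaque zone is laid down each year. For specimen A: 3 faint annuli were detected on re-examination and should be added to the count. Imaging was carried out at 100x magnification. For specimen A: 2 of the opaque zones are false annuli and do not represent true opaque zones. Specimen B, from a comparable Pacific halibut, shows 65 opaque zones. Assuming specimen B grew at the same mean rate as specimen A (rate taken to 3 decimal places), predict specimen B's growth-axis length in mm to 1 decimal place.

Specimen A: true opaque zone count = 29 − 2 + 3 = 30.
A: Extension rate ≈ 3.6 / 30 = 0.120 mm/year.
Length of B = 0.120 × 65 = 7.8 mm.

7.8 mm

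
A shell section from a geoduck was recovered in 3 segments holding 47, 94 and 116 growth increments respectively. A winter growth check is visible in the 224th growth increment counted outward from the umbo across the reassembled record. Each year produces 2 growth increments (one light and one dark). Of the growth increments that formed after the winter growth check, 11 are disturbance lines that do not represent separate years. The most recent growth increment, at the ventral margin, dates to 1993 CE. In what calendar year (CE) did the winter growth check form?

1982 CE

Total growth increments = 47 + 94 + 116 = 257.
The winter growth check sits at growth increment 224 from the umbo, so 257 − 224 = 33 growth increments formed after it.
33 − 11 false = 22 true growth increments after the winter growth check.
22 growth increments at 2 per year is 22 / 2 = 11 years.
1993 − 11 = 1982 CE.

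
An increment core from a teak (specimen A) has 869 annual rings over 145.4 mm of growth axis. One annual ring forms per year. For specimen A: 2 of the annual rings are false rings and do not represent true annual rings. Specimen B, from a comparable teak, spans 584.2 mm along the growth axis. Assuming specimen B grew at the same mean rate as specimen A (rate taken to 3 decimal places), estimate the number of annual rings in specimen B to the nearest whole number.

Specimen A: after corrections the count is 869 − 2 = 867 annual rings.
A: Extension rate ≈ 145.4 / 867 = 0.168 mm/year.
B spans 584.2 / 0.168 = 3477.38 years ≈ 3477 annual rings.

3477 annual rings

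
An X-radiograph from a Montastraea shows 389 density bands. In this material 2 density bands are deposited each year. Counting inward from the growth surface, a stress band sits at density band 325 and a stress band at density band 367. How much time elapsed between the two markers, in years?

21 years

The two markers are separated by 367 − 325 = 42 density bands.
With 2 density bands per year, 42 / 2 = 21 years.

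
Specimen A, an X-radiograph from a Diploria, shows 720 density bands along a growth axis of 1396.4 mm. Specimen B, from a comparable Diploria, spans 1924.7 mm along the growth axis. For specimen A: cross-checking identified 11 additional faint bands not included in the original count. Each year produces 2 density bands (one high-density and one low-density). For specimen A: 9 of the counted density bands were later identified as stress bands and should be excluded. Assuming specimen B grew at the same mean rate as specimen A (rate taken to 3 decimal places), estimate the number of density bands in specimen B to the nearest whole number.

995 density bands

Specimen A: correcting the raw count gives 720 − 9 + 11 = 722 true density bands.
Specimen A: dividing by 2 density bands per year: 722 / 2 = 361 years.
A: Extension rate ≈ 1396.4 / 361 = 3.868 mm/year.
B spans 1924.7 / 3.868 = 497.60 years; at 2 density bands per year that is 497.60 × 2 ≈ 995 density bands.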